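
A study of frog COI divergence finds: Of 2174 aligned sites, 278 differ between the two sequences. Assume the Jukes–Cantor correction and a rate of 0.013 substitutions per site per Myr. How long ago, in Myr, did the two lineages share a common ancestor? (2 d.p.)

5.39

p = 278/2174 ≈ 0.127875.
d = −(3/4) ln(1 − 4p/3) = −0.75 ln(1 − 0.1705) = −0.75 ln(0.8295)
  = −0.75 × (-0.186932) = 0.140199 substitutions/site.
Under a molecular clock d = 2μt, so t = d/(2μ) = 0.140199 / (2 × 0.013) = 5.39 Myr.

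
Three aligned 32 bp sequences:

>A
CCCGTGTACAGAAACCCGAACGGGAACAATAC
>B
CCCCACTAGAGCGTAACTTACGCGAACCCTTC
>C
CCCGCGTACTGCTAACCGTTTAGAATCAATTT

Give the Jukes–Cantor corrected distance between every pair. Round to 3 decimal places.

A–B: 15/32 sites differ → p = 0.46875, d = −0.75 ln(1 − 0.625) = 0.735622 ≈ 0.736.
A–C: 13/32 sites differ → p = 0.40625, d = −0.75 ln(1 − 0.541667) = 0.585119 ≈ 0.585.
B–C: 18/32 sites differ → p = 0.5625, d = −0.75 ln(1 − 0.75) = 1.039721 ≈ 1.040.

d(A,B) = 0.736, d(A,C) = 0.585, d(B,C) = 1.040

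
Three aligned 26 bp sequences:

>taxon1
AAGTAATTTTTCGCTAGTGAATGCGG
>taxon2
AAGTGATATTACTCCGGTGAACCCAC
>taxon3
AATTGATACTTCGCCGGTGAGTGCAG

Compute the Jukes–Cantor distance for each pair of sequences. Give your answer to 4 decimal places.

d(taxon1,taxon2) = 0.5393, d(taxon1,taxon3) = 0.3961, d(taxon2,taxon3) = 0.3961

taxon1–taxon2: 10/26 sites differ → p ≈ 0.384615, d = −0.75 ln(1 − 0.51282) = 0.539341 ≈ 0.5393.
taxon1–taxon3: 8/26 sites differ → p ≈ 0.307692, d = −0.75 ln(1 − 0.410256) = 0.396050 ≈ 0.3961.
taxon2–taxon3: 8/26 sites differ → p ≈ 0.307692, d = −0.75 ln(1 − 0.410256) = 0.396050 ≈ 0.3961.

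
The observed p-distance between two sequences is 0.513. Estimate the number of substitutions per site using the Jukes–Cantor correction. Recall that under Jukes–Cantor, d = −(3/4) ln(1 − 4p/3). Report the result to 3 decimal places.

d = −(3/4) ln(1 − 4p/3) = −0.75 ln(1 − 0.684) = −0.75 ln(0.316)
  = −0.75 × (-1.152013) = 0.864010 substitutions/site.

0.864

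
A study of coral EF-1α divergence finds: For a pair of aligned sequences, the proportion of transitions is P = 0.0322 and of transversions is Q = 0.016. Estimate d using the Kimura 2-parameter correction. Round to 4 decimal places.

0.0500

Under the Kimura two-parameter model, d = −½ ln(1 − 2P − Q) − ¼ ln(1 − 2Q).
1 − 2P − Q = 0.9196, giving −½ ln(0.9196) = 0.041908.
1 − 2Q = 0.968, giving −¼ ln(0.968) = 0.008131.
d = 0.041908 + 0.008131 = 0.050039.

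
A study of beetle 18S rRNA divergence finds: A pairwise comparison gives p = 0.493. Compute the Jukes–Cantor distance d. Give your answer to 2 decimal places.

0.80

d = −(3/4) ln(1 − 4p/3) = −0.75 ln(1 − 0.657333) = −0.75 ln(0.342667)
  = −0.75 × (-1.070996) = 0.803247 substitutions/site.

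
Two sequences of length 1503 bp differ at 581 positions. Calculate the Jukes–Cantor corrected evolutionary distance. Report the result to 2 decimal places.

p = 581/1503 ≈ 0.38656.
d = −(3/4) ln(1 − 4p/3) = −0.75 ln(1 − 0.515413) = −0.75 ln(0.484587)
  = −0.75 × (-0.724458) = 0.543344 substitutions/site.

0.54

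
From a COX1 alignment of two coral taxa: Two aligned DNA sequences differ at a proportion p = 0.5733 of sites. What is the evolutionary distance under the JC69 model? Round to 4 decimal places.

1.0842

d = −(3/4) ln(1 − 4p/3) = −0.75 ln(1 − 0.7644) = −0.75 ln(0.2356)
  = −0.75 × (-1.445620) = 1.084215 substitutions/site.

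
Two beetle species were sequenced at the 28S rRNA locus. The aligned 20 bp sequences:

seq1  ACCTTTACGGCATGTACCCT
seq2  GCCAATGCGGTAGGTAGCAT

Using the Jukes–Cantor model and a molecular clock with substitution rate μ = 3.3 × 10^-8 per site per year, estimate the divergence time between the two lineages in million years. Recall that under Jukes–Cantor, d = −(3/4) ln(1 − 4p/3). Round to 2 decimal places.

8.66

The sequences differ at 8 of 20 sites (1, 4, 5, 7, 11, 13, 17, 19), so p = 8/20 = 0.4.
d = −(3/4) ln(1 − 4p/3) = −0.75 ln(1 − 0.533333) = −0.75 ln(0.466667)
  = −0.75 × (-0.762139) = 0.571604 substitutions/site.
Under a molecular clock d = 2μt, so t = d/(2μ) = 0.571604 / (2 × 3.3 × 10^-8) = 8.66 million years.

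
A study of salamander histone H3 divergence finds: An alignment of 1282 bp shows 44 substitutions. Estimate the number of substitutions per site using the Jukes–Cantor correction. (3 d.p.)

0.035

p = 44/1282 ≈ 0.034321.
d = −(3/4) ln(1 − 4p/3) = −0.75 ln(1 − 0.045761) = −0.75 ln(0.954239)
  = −0.75 × (-0.046841) = 0.035131 substitutions/site.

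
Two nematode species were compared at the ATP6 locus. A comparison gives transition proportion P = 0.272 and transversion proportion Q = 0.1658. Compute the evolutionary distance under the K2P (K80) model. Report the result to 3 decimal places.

Under the Kimura two-parameter model, d = −½ ln(1 − 2P − Q) − ¼ ln(1 − 2Q).
1 − 2P − Q = 0.2902, giving −½ ln(0.2902) = 0.618592.
1 − 2Q = 0.6684, giving −¼ ln(0.6684) = 0.100717.
d = 0.618592 + 0.100717 = 0.719309.

0.719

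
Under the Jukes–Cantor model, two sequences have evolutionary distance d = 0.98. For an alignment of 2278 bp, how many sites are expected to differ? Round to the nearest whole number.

Invert JC69: p = (3/4)(1 − e^(−4d/3)) = 0.75 × (1 − e^(-1.306667)) = 0.75 × (1 − 0.270721) = 0.546959.
Expected differing sites = pL ≈ 0.546959 × 2278 = 1245.972602 ≈ 1246.

1246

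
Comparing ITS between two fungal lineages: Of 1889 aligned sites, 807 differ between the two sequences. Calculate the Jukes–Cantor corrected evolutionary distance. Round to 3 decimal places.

0.632

p = 807/1889 ≈ 0.42721.
d = −(3/4) ln(1 − 4p/3) = −0.75 ln(1 − 0.569613) = −0.75 ln(0.430387)
  = −0.75 × (-0.843070) = 0.632303 substitutions/site.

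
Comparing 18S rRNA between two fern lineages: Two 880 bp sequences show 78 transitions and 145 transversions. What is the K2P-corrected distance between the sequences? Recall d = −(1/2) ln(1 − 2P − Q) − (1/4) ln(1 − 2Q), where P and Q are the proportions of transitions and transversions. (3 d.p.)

0.309

P = 78/880 ≈ 0.088636 and Q = 145/880 ≈ 0.164773.
Under the Kimura two-parameter model, d = −½ ln(1 − 2P − Q) − ¼ ln(1 − 2Q).
1 − 2P − Q = 0.657955, giving −½ ln(0.657955) = 0.209309.
1 − 2Q = 0.670454, giving −¼ ln(0.670454) = 0.099950.
d = 0.209309 + 0.099950 = 0.309259.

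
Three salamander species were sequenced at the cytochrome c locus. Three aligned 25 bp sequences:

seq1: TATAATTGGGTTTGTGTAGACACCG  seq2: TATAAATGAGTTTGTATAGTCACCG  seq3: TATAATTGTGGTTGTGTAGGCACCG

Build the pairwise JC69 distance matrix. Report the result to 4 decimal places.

d(seq1,seq2) = 0.1800, d(seq1,seq3) = 0.1308, d(seq2,seq3) = 0.2326

seq1–seq2: 4/25 sites differ → p = 0.16, d = −0.75 ln(1 − 0.213333) = 0.179963 ≈ 0.1800.
seq1–seq3: 3/25 sites differ → p = 0.12, d = −0.75 ln(1 − 0.16) = 0.130765 ≈ 0.1308.
seq2–seq3: 5/25 sites differ → p = 0.2, d = −0.75 ln(1 − 0.266667) = 0.232617 ≈ 0.2326.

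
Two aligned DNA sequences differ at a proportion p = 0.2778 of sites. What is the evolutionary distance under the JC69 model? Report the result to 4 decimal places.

0.3470

d = −(3/4) ln(1 − 4p/3) = −0.75 ln(1 − 0.3704) = −0.75 ln(0.6296)
  = −0.75 × (-0.462671) = 0.347003 substitutions/site.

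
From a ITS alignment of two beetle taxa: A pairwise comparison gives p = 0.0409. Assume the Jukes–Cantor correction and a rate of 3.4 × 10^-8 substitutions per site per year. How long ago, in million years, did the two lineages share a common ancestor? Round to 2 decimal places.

d = −(3/4) ln(1 − 4p/3) = −0.75 ln(1 − 0.054533) = −0.75 ln(0.945467)
  = −0.75 × (-0.056076) = 0.042057 substitutions/site.
Under a molecular clock d = 2μt, so t = d/(2μ) = 0.042057 / (2 × 3.4 × 10^-8) = 0.62 million years.

0.62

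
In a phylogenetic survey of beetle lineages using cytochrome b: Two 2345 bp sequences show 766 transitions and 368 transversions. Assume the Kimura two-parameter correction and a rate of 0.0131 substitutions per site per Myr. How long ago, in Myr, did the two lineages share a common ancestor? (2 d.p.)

P = 766/2345 ≈ 0.326652 and Q = 368/2345 ≈ 0.15693.
Under the Kimura two-parameter model, d = −½ ln(1 − 2P − Q) − ¼ ln(1 − 2Q).
1 − 2P − Q = 0.189766, giving −½ ln(0.189766) = 0.830982.
1 − 2Q = 0.68614, giving −¼ ln(0.68614) = 0.094168.
d = 0.830982 + 0.094168 = 0.925150.
Under a molecular clock d = 2μt, so t = d/(2μ) = 0.925150 / (2 × 0.0131) = 35.31 Myr.

35.31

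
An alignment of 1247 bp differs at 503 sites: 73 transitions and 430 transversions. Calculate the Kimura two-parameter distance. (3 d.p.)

0.602

P = 73/1247 ≈ 0.05854 and Q = 430/1247 ≈ 0.344828.
Under the Kimura two-parameter model, d = −½ ln(1 − 2P − Q) − ¼ ln(1 − 2Q).
1 − 2P − Q = 0.538092, giving −½ ln(0.538092) = 0.309863.
1 − 2Q = 0.310344, giving −¼ ln(0.310344) = 0.292518.
d = 0.309863 + 0.292518 = 0.602381.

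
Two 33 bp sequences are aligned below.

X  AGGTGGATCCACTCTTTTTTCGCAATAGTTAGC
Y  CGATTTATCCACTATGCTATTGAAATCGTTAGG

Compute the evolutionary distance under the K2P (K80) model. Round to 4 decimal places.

0.5002

Of 33 sites, 3 differences are transitions and 9 are transversions, so P = 3/33 ≈ 0.090909 and Q = 9/33 ≈ 0.272727.
Under the Kimura two-parameter model, d = −½ ln(1 − 2P − Q) − ¼ ln(1 − 2Q).
1 − 2P − Q = 0.545455, giving −½ ln(0.545455) = 0.303067.
1 − 2Q = 0.454546, giving −¼ ln(0.454546) = 0.197114.
d = 0.303067 + 0.197114 = 0.500181.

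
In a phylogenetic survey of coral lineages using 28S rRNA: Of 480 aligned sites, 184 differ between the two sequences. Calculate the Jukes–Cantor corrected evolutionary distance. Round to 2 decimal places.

p = 184/480 ≈ 0.383333.
d = −(3/4) ln(1 − 4p/3) = −0.75 ln(1 − 0.511111) = −0.75 ln(0.488889)
  = −0.75 × (-0.715620) = 0.536715 substitutions/site.

0.54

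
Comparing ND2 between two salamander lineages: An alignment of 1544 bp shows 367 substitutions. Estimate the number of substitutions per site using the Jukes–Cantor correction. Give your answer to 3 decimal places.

0.286

p = 367/1544 ≈ 0.237694.
d = −(3/4) ln(1 − 4p/3) = −0.75 ln(1 − 0.316925) = −0.75 ln(0.683075)
  = −0.75 × (-0.381151) = 0.285863 substitutions/site.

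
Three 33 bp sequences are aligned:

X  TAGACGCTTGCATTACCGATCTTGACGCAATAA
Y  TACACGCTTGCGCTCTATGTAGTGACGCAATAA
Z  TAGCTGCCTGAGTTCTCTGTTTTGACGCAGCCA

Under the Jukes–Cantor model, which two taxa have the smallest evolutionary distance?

X–Y: 10/33 differ, p = 0.303, d = 0.388.
X–Z: 13/33 differ, p = 0.394, d = 0.559.
Y–Z: 12/33 differ, p = 0.364, d = 0.497.
The smallest distance is between X and Y.

X and Y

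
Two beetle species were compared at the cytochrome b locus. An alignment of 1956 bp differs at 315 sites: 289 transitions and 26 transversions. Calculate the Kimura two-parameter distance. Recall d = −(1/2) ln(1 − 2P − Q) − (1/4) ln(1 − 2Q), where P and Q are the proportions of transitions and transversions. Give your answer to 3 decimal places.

0.191

P = 289/1956 ≈ 0.147751 and Q = 26/1956 ≈ 0.013292.
Under the Kimura two-parameter model, d = −½ ln(1 − 2P − Q) − ¼ ln(1 − 2Q).
1 − 2P − Q = 0.691206, giving −½ ln(0.691206) = 0.184659.
1 − 2Q = 0.973416, giving −¼ ln(0.973416) = 0.006736.
d = 0.184659 + 0.006736 = 0.191395.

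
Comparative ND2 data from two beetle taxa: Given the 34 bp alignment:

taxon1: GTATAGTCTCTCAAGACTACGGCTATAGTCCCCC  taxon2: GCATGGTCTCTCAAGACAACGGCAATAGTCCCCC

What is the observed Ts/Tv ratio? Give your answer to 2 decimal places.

Transitions are A↔G and C↔T; transversions are all other mismatches.
Transitions: 2. Transversions: 2.
R = 2/2 = 1.00.

1.00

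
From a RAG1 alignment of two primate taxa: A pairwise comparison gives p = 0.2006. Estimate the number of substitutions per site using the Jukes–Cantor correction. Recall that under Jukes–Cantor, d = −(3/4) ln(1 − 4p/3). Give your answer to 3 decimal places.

0.233

d = −(3/4) ln(1 − 4p/3) = −0.75 ln(1 − 0.267467) = −0.75 ln(0.732533)
  = −0.75 × (-0.311247) = 0.233435 substitutions/site.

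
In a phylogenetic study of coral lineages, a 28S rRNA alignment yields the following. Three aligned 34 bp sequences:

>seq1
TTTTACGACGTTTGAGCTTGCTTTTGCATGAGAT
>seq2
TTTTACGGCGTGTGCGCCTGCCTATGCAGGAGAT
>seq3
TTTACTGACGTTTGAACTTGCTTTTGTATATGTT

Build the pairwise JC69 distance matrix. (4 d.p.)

seq1–seq2: 7/34 sites differ → p ≈ 0.205882, d = −0.75 ln(1 − 0.274509) = 0.240680 ≈ 0.2407.
seq1–seq3: 8/34 sites differ → p ≈ 0.235294, d = −0.75 ln(1 − 0.313725) = 0.282358 ≈ 0.2824.
seq2–seq3: 15/34 sites differ → p ≈ 0.441176, d = −0.75 ln(1 − 0.588235) = 0.665477 ≈ 0.6655.

d(seq1,seq2) = 0.2407, d(seq1,seq3) = 0.2824, d(seq2,seq3) = 0.6655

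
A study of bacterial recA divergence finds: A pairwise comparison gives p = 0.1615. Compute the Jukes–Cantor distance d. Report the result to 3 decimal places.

0.182

d = −(3/4) ln(1 − 4p/3) = −0.75 ln(1 − 0.215333) = −0.75 ln(0.784667)
  = −0.75 × (-0.242496) = 0.181872 substitutions/site.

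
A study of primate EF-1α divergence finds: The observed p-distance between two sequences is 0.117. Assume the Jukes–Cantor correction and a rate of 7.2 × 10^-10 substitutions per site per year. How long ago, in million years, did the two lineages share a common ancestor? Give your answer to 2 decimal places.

88.33

d = −(3/4) ln(1 − 4p/3) = −0.75 ln(1 − 0.156) = −0.75 ln(0.844)
  = −0.75 × (-0.169603) = 0.127202 substitutions/site.
Under a molecular clock d = 2μt, so t = d/(2μ) = 0.127202 / (2 × 7.2 × 10^-10) = 88.33 million years.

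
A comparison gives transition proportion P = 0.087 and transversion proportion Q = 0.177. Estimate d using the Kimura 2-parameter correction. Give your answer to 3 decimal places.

Under the Kimura two-parameter model, d = −½ ln(1 − 2P − Q) − ¼ ln(1 − 2Q).
1 − 2P − Q = 0.649, giving −½ ln(0.649) = 0.216161.
1 − 2Q = 0.646, giving −¼ ln(0.646) = 0.109239.
d = 0.216161 + 0.109239 = 0.325400.

0.325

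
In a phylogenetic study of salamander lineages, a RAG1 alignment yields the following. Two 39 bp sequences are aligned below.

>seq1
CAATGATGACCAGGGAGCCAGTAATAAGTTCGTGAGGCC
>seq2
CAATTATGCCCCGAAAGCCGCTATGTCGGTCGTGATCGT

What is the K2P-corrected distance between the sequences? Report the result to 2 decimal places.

Of 39 sites, 4 differences are transitions and 12 are transversions, so P = 4/39 ≈ 0.102564 and Q = 12/39 ≈ 0.307692.
Under the Kimura two-parameter model, d = −½ ln(1 − 2P − Q) − ¼ ln(1 − 2Q).
1 − 2P − Q = 0.48718, giving −½ ln(0.48718) = 0.359561.
1 − 2Q = 0.384616, giving −¼ ln(0.384616) = 0.238877.
d = 0.359561 + 0.238877 = 0.598438.

0.60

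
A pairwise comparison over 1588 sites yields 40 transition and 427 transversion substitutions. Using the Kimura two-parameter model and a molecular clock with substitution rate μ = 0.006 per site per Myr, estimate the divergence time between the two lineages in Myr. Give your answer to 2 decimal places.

32.10

P = 40/1588 ≈ 0.025189 and Q = 427/1588 ≈ 0.268892.
Under the Kimura two-parameter model, d = −½ ln(1 − 2P − Q) − ¼ ln(1 − 2Q).
1 − 2P − Q = 0.68073, giving −½ ln(0.68073) = 0.192295.
1 − 2Q = 0.462216, giving −¼ ln(0.462216) = 0.192931.
d = 0.192295 + 0.192931 = 0.385226.
Under a molecular clock d = 2μt, so t = d/(2μ) = 0.385226 / (2 × 0.006) = 32.10 Myr.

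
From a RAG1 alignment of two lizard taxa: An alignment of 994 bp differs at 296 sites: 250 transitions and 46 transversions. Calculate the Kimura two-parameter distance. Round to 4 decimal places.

0.4228

P = 250/994 ≈ 0.251509 and Q = 46/994 ≈ 0.046278.
Under the Kimura two-parameter model, d = −½ ln(1 − 2P − Q) − ¼ ln(1 − 2Q).
1 − 2P − Q = 0.450704, giving −½ ln(0.450704) = 0.398472.
1 − 2Q = 0.907444, giving −¼ ln(0.907444) = 0.024281.
d = 0.398472 + 0.024281 = 0.422753.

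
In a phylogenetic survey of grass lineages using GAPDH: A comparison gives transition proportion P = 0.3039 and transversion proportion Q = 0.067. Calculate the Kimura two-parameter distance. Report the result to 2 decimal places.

0.60

Under the Kimura two-parameter model, d = −½ ln(1 − 2P − Q) − ¼ ln(1 − 2Q).
1 − 2P − Q = 0.3252, giving −½ ln(0.3252) = 0.561657.
1 − 2Q = 0.866, giving −¼ ln(0.866) = 0.035968.
d = 0.561657 + 0.035968 = 0.597625.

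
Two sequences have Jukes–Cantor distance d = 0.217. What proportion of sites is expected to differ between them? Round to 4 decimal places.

p = (3/4)(1 − e^(−4d/3)) = 0.75 × (1 − e^(-0.289333)) = 0.75 × (1 − 0.748763) = 0.188428.

0.1884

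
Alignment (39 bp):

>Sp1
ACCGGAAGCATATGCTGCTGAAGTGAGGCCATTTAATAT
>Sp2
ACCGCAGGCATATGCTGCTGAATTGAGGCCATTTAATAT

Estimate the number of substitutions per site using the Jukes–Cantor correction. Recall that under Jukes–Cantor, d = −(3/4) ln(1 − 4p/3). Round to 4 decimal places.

The sequences differ at 3 of 39 sites (5, 7, 23), so p = 3/39 ≈ 0.076923.
d = −(3/4) ln(1 − 4p/3) = −0.75 ln(1 − 0.102564) = −0.75 ln(0.897436)
  = −0.75 × (-0.108213) = 0.081160 substitutions/site.

0.0812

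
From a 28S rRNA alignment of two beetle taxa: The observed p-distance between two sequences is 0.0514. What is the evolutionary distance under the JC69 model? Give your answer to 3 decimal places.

d = −(3/4) ln(1 − 4p/3) = −0.75 ln(1 − 0.068533) = −0.75 ln(0.931467)
  = −0.75 × (-0.070995) = 0.053246 substitutions/site.

0.053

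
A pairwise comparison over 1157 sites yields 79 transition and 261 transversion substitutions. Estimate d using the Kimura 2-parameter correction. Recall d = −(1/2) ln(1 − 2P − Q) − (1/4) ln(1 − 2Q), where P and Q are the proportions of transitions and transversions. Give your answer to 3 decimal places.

P = 79/1157 ≈ 0.06828 and Q = 261/1157 ≈ 0.225583.
Under the Kimura two-parameter model, d = −½ ln(1 − 2P − Q) − ¼ ln(1 − 2Q).
1 − 2P − Q = 0.637857, giving −½ ln(0.637857) = 0.224821.
1 − 2Q = 0.548834, giving −¼ ln(0.548834) = 0.149990.
d = 0.224821 + 0.149990 = 0.374811.

0.375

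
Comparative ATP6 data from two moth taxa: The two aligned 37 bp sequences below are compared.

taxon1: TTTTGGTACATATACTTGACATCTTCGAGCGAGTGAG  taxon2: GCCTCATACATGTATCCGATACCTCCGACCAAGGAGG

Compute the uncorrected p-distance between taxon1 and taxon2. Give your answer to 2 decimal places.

The sequences differ at 17 of 37 positions.
p = 17/37 = 0.459459… ≈ 0.46 (to 2 d.p.).

0.46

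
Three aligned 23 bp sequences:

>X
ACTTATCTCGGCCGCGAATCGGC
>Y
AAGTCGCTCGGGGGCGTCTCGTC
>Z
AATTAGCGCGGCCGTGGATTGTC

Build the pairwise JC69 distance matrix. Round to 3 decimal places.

d(X,Y) = 0.553, d(X,Z) = 0.390, d(Y,Z) = 0.553

X–Y: 9/23 sites differ → p ≈ 0.391304, d = −0.75 ln(1 − 0.521739) = 0.553199 ≈ 0.553.
X–Z: 7/23 sites differ → p ≈ 0.304348, d = −0.75 ln(1 − 0.405797) = 0.390401 ≈ 0.390.
Y–Z: 9/23 sites differ → p ≈ 0.391304, d = −0.75 ln(1 − 0.521739) = 0.553199 ≈ 0.553.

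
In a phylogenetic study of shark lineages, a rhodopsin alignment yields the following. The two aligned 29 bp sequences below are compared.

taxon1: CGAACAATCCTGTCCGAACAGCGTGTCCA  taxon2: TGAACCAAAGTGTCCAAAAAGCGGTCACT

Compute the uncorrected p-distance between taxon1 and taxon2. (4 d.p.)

0.4138

The sequences differ at 12 of 29 positions.
p = 12/29 = 0.413793… ≈ 0.4138 (to 4 d.p.).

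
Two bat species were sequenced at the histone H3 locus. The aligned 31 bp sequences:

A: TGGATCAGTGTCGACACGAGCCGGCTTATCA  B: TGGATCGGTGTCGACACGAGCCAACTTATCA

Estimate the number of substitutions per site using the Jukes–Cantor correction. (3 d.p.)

0.104

The sequences differ at 3 of 31 sites (7, 23, 24), so p = 3/31 ≈ 0.096774.
d = −(3/4) ln(1 − 4p/3) = −0.75 ln(1 − 0.129032) = −0.75 ln(0.870968)
  = −0.75 × (-0.138150) = 0.103613 substitutions/site.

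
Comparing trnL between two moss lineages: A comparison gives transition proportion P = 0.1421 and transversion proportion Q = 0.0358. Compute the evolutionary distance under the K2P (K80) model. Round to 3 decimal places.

Under the Kimura two-parameter model, d = −½ ln(1 − 2P − Q) − ¼ ln(1 − 2Q).
1 − 2P − Q = 0.68, giving −½ ln(0.68) = 0.192831.
1 − 2Q = 0.9284, giving −¼ ln(0.9284) = 0.018573.
d = 0.192831 + 0.018573 = 0.211404.

0.211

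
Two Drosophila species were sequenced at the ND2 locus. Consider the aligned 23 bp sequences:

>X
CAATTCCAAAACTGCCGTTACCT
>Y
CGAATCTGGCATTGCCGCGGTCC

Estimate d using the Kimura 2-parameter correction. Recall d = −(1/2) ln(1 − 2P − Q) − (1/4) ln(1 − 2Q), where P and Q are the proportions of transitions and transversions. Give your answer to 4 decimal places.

1.2967

Of 23 sites, 9 differences are transitions and 3 are transversions, so P = 9/23 ≈ 0.391304 and Q = 3/23 ≈ 0.130435.
Under the Kimura two-parameter model, d = −½ ln(1 − 2P − Q) − ¼ ln(1 − 2Q).
1 − 2P − Q = 0.086957, giving −½ ln(0.086957) = 1.221171.
1 − 2Q = 0.73913, giving −¼ ln(0.73913) = 0.075570.
d = 1.221171 + 0.075570 = 1.296741.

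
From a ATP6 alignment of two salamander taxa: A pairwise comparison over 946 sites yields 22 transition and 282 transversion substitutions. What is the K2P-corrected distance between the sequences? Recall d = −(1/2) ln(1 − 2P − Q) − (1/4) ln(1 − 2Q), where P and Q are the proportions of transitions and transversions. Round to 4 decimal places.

0.4380

P = 22/946 ≈ 0.023256 and Q = 282/946 ≈ 0.298097.
Under the Kimura two-parameter model, d = −½ ln(1 − 2P − Q) − ¼ ln(1 − 2Q).
1 − 2P − Q = 0.655391, giving −½ ln(0.655391) = 0.211262.
1 − 2Q = 0.403806, giving −¼ ln(0.403806) = 0.226705.
d = 0.211262 + 0.226705 = 0.437967.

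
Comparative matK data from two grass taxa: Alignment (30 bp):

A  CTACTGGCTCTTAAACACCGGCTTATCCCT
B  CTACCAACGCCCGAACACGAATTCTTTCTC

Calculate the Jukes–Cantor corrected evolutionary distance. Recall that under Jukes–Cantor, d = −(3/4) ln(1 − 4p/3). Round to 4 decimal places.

0.9313

The sequences differ at 16 of 30 sites, so p = 16/30 ≈ 0.533333.
d = −(3/4) ln(1 − 4p/3) = −0.75 ln(1 − 0.711111) = −0.75 ln(0.288889)
  = −0.75 × (-1.241713) = 0.931285 substitutions/site.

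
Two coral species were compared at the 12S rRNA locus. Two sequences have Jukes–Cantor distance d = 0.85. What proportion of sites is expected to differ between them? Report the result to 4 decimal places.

0.5085

p = (3/4)(1 − e^(−4d/3)) = 0.75 × (1 − e^(-1.133333)) = 0.75 × (1 − 0.321958) = 0.508532.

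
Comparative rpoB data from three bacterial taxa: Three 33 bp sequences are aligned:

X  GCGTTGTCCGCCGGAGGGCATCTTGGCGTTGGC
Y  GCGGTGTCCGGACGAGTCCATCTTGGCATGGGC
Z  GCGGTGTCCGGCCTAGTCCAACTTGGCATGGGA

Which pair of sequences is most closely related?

X–Y: 8/33 differ, p = 0.242, d = 0.293.
X–Z: 10/33 differ, p = 0.303, d = 0.388.
Y–Z: 4/33 differ, p = 0.121, d = 0.132.
The smallest distance is between Y and Z.

Y and Z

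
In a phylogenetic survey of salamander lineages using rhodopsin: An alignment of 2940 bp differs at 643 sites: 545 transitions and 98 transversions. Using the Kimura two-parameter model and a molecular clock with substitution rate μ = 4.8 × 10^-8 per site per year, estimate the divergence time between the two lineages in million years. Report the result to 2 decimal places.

P = 545/2940 ≈ 0.185374 and Q = 98/2940 ≈ 0.033333.
Under the Kimura two-parameter model, d = −½ ln(1 − 2P − Q) − ¼ ln(1 − 2Q).
1 − 2P − Q = 0.595919, giving −½ ln(0.595919) = 0.258825.
1 − 2Q = 0.933334, giving −¼ ln(0.933334) = 0.017248.
d = 0.258825 + 0.017248 = 0.276073.
Under a molecular clock d = 2μt, so t = d/(2μ) = 0.276073 / (2 × 4.8 × 10^-8) = 2.88 million years.

2.88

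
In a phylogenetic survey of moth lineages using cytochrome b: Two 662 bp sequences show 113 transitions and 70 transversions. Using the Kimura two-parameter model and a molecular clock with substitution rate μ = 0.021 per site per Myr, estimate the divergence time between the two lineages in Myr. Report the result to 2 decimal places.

8.47

P = 113/662 ≈ 0.170695 and Q = 70/662 ≈ 0.10574.
Under the Kimura two-parameter model, d = −½ ln(1 − 2P − Q) − ¼ ln(1 − 2Q).
1 − 2P − Q = 0.55287, giving −½ ln(0.55287) = 0.296316.
1 − 2Q = 0.78852, giving −¼ ln(0.78852) = 0.059399.
d = 0.296316 + 0.059399 = 0.355715.
Under a molecular clock d = 2μt, so t = d/(2μ) = 0.355715 / (2 × 0.021) = 8.47 Myr.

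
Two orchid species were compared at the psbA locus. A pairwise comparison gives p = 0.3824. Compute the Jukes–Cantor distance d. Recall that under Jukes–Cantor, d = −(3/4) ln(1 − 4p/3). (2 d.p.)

0.53

d = −(3/4) ln(1 − 4p/3) = −0.75 ln(1 − 0.509867) = −0.75 ln(0.490133)
  = −0.75 × (-0.713078) = 0.534809 substitutions/site.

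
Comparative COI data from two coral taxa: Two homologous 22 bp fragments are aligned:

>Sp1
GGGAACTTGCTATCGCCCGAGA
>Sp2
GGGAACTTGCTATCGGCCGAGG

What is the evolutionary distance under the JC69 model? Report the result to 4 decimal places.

The sequences differ at 2 of 22 sites (16, 22), so p = 2/22 ≈ 0.090909.
d = −(3/4) ln(1 − 4p/3) = −0.75 ln(1 − 0.121212) = −0.75 ln(0.878788)
  = −0.75 × (-0.129212) = 0.096909 substitutions/site.

0.0969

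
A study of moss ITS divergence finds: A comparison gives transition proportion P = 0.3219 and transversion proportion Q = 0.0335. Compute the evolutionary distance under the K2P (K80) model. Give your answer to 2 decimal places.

Under the Kimura two-parameter model, d = −½ ln(1 − 2P − Q) − ¼ ln(1 − 2Q).
1 − 2P − Q = 0.3227, giving −½ ln(0.3227) = 0.565516.
1 − 2Q = 0.933, giving −¼ ln(0.933) = 0.017338.
d = 0.565516 + 0.017338 = 0.582854.

0.58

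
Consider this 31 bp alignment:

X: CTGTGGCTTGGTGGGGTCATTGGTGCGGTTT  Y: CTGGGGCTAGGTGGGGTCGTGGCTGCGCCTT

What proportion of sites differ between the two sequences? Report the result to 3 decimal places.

0.226

The sequences differ at 7 of 31 positions (sites 4, 9, 19, 21, 23, 28, 29).
p = 7/31 = 0.225806… ≈ 0.226 (to 3 d.p.).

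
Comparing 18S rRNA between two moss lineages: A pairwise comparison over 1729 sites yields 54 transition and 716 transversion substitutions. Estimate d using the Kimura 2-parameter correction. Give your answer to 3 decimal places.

0.764

P = 54/1729 ≈ 0.031232 and Q = 716/1729 ≈ 0.414112.
Under the Kimura two-parameter model, d = −½ ln(1 − 2P − Q) − ¼ ln(1 − 2Q).
1 − 2P − Q = 0.523424, giving −½ ln(0.523424) = 0.323682.
1 − 2Q = 0.171776, giving −¼ ln(0.171776) = 0.440391.
d = 0.323682 + 0.440391 = 0.764073.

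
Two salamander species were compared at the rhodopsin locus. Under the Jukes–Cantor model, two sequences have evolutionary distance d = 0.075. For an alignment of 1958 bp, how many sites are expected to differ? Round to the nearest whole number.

140

Invert JC69: p = (3/4)(1 − e^(−4d/3)) = 0.75 × (1 − e^(-0.1)) = 0.75 × (1 − 0.904837) = 0.071372.
Expected differing sites = pL ≈ 0.071372 × 1958 = 139.746376 ≈ 140.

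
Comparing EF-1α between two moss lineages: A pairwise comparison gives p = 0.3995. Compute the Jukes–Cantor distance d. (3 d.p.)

0.571

d = −(3/4) ln(1 − 4p/3) = −0.75 ln(1 − 0.532667) = −0.75 ln(0.467333)
  = −0.75 × (-0.760713) = 0.570535 substitutions/site.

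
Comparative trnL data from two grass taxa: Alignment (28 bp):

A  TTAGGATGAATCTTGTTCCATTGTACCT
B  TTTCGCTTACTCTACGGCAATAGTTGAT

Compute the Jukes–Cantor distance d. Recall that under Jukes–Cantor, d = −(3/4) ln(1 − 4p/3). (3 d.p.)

0.824

The sequences differ at 14 of 28 sites, so p = 14/28 = 0.5.
d = −(3/4) ln(1 − 4p/3) = −0.75 ln(1 − 0.666667) = −0.75 ln(0.333333)
  = −0.75 × (-1.098613) = 0.823960 substitutions/site.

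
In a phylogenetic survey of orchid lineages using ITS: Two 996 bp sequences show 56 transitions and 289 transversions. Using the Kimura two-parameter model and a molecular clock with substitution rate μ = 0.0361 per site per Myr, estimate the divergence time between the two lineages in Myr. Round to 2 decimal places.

6.57

P = 56/996 ≈ 0.056225 and Q = 289/996 ≈ 0.290161.
Under the Kimura two-parameter model, d = −½ ln(1 − 2P − Q) − ¼ ln(1 − 2Q).
1 − 2P − Q = 0.597389, giving −½ ln(0.597389) = 0.257593.
1 − 2Q = 0.419678, giving −¼ ln(0.419678) = 0.217067.
d = 0.257593 + 0.217067 = 0.474660.
Under a molecular clock d = 2μt, so t = d/(2μ) = 0.474660 / (2 × 0.0361) = 6.57 Myr.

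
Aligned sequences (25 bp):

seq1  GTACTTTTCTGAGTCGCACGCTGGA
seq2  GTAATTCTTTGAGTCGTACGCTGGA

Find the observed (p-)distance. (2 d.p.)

0.16

The sequences differ at 4 of 25 positions (sites 4, 7, 9, 17).
p = 4/25 = 0.16.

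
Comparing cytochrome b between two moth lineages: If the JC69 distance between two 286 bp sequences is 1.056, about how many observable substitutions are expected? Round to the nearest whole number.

Invert JC69: p = (3/4)(1 − e^(−4d/3)) = 0.75 × (1 − e^(-1.408)) = 0.75 × (1 − 0.244632) = 0.566526.
Expected differing sites = pL ≈ 0.566526 × 286 = 162.026436 ≈ 162.

162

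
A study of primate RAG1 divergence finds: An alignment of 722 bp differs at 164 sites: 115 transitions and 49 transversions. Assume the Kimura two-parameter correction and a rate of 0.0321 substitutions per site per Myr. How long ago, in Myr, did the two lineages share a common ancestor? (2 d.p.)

P = 115/722 ≈ 0.15928 and Q = 49/722 ≈ 0.067867.
Under the Kimura two-parameter model, d = −½ ln(1 − 2P − Q) − ¼ ln(1 − 2Q).
1 − 2P − Q = 0.613573, giving −½ ln(0.613573) = 0.244228.
1 − 2Q = 0.864266, giving −¼ ln(0.864266) = 0.036469.
d = 0.244228 + 0.036469 = 0.280697.
Under a molecular clock d = 2μt, so t = d/(2μ) = 0.280697 / (2 × 0.0321) = 4.37 Myr.

4.37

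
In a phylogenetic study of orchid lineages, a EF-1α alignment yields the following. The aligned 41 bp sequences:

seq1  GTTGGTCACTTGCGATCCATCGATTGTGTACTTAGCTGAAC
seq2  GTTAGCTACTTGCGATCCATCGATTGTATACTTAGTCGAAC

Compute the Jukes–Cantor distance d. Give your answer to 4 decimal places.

0.1628

The sequences differ at 6 of 41 sites (4, 6, 7, 28, 36, 37), so p = 6/41 ≈ 0.146341.
d = −(3/4) ln(1 − 4p/3) = −0.75 ln(1 − 0.195121) = −0.75 ln(0.804879)
  = −0.75 × (-0.217063) = 0.162797 substitutions/site.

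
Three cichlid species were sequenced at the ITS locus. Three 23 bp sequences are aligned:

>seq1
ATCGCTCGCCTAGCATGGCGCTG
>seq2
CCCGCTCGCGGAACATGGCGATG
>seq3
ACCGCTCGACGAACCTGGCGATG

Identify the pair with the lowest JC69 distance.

seq2 and seq3

seq1–seq2: 6/23 differ, p = 0.261, d = 0.321.
seq1–seq3: 6/23 differ, p = 0.261, d = 0.321.
seq2–seq3: 4/23 differ, p = 0.174, d = 0.198.
The smallest distance is between seq2 and seq3.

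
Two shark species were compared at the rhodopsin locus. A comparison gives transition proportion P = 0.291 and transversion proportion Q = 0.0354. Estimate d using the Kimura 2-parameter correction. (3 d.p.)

0.499

Under the Kimura two-parameter model, d = −½ ln(1 − 2P − Q) − ¼ ln(1 − 2Q).
1 − 2P − Q = 0.3826, giving −½ ln(0.3826) = 0.480383.
1 − 2Q = 0.9292, giving −¼ ln(0.9292) = 0.018358.
d = 0.480383 + 0.018358 = 0.498741.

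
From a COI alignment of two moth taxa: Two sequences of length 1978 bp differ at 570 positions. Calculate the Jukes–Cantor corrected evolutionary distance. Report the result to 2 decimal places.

p = 570/1978 ≈ 0.28817.
d = −(3/4) ln(1 − 4p/3) = −0.75 ln(1 − 0.384227) = −0.75 ln(0.615773)
  = −0.75 × (-0.484877) = 0.363658 substitutions/site.

0.36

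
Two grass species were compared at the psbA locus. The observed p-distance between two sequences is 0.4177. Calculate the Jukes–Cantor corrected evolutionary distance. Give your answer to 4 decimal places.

0.6105

d = −(3/4) ln(1 − 4p/3) = −0.75 ln(1 − 0.556933) = −0.75 ln(0.443067)
  = −0.75 × (-0.814034) = 0.610526 substitutions/site.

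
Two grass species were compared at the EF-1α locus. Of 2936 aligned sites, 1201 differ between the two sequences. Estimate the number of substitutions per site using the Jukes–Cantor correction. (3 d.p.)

p = 1201/2936 ≈ 0.40906.
d = −(3/4) ln(1 − 4p/3) = −0.75 ln(1 − 0.545413) = −0.75 ln(0.454587)
  = −0.75 × (-0.788366) = 0.591275 substitutions/site.

0.591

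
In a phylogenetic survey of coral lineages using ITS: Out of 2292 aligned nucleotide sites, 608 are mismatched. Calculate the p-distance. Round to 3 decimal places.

p = 608/2292 = 0.265270… ≈ 0.265 (to 3 d.p.).

0.265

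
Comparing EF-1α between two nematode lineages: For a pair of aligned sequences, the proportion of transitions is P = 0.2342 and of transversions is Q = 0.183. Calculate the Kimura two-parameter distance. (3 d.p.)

Under the Kimura two-parameter model, d = −½ ln(1 − 2P − Q) − ¼ ln(1 − 2Q).
1 − 2P − Q = 0.3486, giving −½ ln(0.3486) = 0.526915.
1 − 2Q = 0.634, giving −¼ ln(0.634) = 0.113927.
d = 0.526915 + 0.113927 = 0.640842.

0.641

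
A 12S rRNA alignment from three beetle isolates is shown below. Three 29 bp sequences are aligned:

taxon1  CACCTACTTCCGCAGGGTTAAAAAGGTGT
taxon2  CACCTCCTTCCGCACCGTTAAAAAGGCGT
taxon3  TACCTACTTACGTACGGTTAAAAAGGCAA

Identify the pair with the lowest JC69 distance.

taxon1–taxon2: 4/29 differ, p = 0.138, d = 0.152.
taxon1–taxon3: 7/29 differ, p = 0.241, d = 0.291.
taxon2–taxon3: 7/29 differ, p = 0.241, d = 0.291.
The smallest distance is between taxon1 and taxon2.

taxon1 and taxon2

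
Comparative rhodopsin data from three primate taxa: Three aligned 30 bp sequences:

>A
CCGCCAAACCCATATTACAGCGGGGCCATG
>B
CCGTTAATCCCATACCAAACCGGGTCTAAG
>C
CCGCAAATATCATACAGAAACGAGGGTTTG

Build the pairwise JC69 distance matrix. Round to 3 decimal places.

A–B: 10/30 sites differ → p ≈ 0.333333, d = −0.75 ln(1 − 0.444444) = 0.440839 ≈ 0.441.
A–C: 13/30 sites differ → p ≈ 0.433333, d = −0.75 ln(1 − 0.577777) = 0.646666 ≈ 0.647.
B–C: 12/30 sites differ → p = 0.4, d = −0.75 ln(1 − 0.533333) = 0.571605 ≈ 0.572.

d(A,B) = 0.441, d(A,C) = 0.647, d(B,C) = 0.572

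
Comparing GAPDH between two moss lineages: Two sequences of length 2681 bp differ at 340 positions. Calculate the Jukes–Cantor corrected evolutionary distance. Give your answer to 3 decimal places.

0.139

p = 340/2681 ≈ 0.126818.
d = −(3/4) ln(1 − 4p/3) = −0.75 ln(1 − 0.169091) = −0.75 ln(0.830909)
  = −0.75 × (-0.185235) = 0.138926 substitutions/site.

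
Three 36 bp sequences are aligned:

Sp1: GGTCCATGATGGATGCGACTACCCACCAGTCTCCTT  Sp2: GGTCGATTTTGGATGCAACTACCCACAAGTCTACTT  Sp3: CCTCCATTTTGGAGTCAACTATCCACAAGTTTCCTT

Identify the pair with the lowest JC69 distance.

Sp1–Sp2: 6/36 differ, p = 0.167, d = 0.188.
Sp1–Sp3: 10/36 differ, p = 0.278, d = 0.347.
Sp2–Sp3: 8/36 differ, p = 0.222, d = 0.264.
The smallest distance is between Sp1 and Sp2.

Sp1 and Sp2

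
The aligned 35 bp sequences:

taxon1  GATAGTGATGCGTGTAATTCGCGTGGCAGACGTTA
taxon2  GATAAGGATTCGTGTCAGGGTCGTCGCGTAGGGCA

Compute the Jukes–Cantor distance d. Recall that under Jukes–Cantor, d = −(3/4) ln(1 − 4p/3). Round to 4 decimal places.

The sequences differ at 14 of 35 sites, so p = 14/35 = 0.4.
d = −(3/4) ln(1 − 4p/3) = −0.75 ln(1 − 0.533333) = −0.75 ln(0.466667)
  = −0.75 × (-0.762139) = 0.571604 substitutions/site.

0.5716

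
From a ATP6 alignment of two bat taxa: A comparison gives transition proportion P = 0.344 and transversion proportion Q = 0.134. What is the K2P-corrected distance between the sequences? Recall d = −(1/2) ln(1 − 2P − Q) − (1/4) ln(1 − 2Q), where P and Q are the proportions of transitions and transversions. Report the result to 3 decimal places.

0.941

Under the Kimura two-parameter model, d = −½ ln(1 − 2P − Q) − ¼ ln(1 − 2Q).
1 − 2P − Q = 0.178, giving −½ ln(0.178) = 0.862986.
1 − 2Q = 0.732, giving −¼ ln(0.732) = 0.077994.
d = 0.862986 + 0.077994 = 0.940980.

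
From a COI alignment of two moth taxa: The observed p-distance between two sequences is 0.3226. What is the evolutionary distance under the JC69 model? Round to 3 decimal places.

0.422

d = −(3/4) ln(1 − 4p/3) = −0.75 ln(1 − 0.430133) = −0.75 ln(0.569867)
  = −0.75 × (-0.562352) = 0.421764 substitutions/site.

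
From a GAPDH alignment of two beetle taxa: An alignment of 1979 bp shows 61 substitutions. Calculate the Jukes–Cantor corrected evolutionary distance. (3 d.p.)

0.031

p = 61/1979 ≈ 0.030824.
d = −(3/4) ln(1 − 4p/3) = −0.75 ln(1 − 0.041099) = −0.75 ln(0.958901)
  = −0.75 × (-0.041967) = 0.031475 substitutions/site.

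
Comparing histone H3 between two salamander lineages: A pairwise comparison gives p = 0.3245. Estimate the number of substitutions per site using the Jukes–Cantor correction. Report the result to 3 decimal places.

0.425

d = −(3/4) ln(1 − 4p/3) = −0.75 ln(1 − 0.432667) = −0.75 ln(0.567333)
  = −0.75 × (-0.566809) = 0.425107 substitutions/site.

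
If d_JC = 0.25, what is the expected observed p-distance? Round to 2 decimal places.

p = (3/4)(1 − e^(−4d/3)) = 0.75 × (1 − e^(-0.333333)) = 0.75 × (1 − 0.716532) = 0.212601.

0.21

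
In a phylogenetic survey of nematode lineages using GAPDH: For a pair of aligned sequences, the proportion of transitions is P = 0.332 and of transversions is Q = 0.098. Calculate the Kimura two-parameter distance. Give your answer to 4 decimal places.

0.7723

Under the Kimura two-parameter model, d = −½ ln(1 − 2P − Q) − ¼ ln(1 − 2Q).
1 − 2P − Q = 0.238, giving −½ ln(0.238) = 0.717742.
1 − 2Q = 0.804, giving −¼ ln(0.804) = 0.054539.
d = 0.717742 + 0.054539 = 0.772281.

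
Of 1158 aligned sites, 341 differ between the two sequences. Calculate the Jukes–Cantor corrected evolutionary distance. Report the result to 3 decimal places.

p = 341/1158 ≈ 0.294473.
d = −(3/4) ln(1 − 4p/3) = −0.75 ln(1 − 0.392631) = −0.75 ln(0.607369)
  = −0.75 × (-0.498619) = 0.373964 substitutions/site.

0.374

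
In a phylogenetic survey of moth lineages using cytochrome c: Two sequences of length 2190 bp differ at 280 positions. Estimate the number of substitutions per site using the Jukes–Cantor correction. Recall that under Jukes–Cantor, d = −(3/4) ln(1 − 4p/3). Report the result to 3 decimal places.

0.140

p = 280/2190 ≈ 0.127854.
d = −(3/4) ln(1 − 4p/3) = −0.75 ln(1 − 0.170472) = −0.75 ln(0.829528)
  = −0.75 × (-0.186898) = 0.140174 substitutions/site.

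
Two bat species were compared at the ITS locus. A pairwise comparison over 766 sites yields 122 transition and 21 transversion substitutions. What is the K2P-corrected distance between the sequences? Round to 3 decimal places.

P = 122/766 ≈ 0.159269 and Q = 21/766 ≈ 0.027415.
Under the Kimura two-parameter model, d = −½ ln(1 − 2P − Q) − ¼ ln(1 − 2Q).
1 − 2P − Q = 0.654047, giving −½ ln(0.654047) = 0.212288.
1 − 2Q = 0.94517, giving −¼ ln(0.94517) = 0.014098.
d = 0.212288 + 0.014098 = 0.226386.

0.226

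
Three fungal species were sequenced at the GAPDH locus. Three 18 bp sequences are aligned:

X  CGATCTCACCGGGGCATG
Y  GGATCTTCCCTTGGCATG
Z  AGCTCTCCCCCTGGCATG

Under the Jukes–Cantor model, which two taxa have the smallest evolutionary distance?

X–Y: 5/18 differ, p = 0.278, d = 0.347.
X–Z: 5/18 differ, p = 0.278, d = 0.347.
Y–Z: 4/18 differ, p = 0.222, d = 0.264.
The smallest distance is between Y and Z.

Y and Z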